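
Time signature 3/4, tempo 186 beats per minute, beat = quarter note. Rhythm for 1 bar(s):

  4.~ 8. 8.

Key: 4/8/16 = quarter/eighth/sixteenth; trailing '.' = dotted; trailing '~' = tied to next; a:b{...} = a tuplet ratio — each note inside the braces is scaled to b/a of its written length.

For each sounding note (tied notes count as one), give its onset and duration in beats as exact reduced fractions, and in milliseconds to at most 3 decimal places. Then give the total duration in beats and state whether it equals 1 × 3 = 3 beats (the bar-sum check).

1) 0.0ms=0b +725.806ms=9/4b
2) 725.806ms=9/4b +241.935ms=3/4b
Σ=3b of 3 (186bpm 3/4) — PASS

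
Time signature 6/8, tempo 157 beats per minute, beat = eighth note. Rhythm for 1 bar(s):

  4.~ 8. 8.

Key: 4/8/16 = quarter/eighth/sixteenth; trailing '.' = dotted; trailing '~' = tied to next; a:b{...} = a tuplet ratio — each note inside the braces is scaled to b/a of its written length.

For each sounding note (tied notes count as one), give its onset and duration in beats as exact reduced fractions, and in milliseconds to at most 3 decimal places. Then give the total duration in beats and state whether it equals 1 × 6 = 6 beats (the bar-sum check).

1) 0.0ms=0b +1719.745ms=9/2b
2) 1719.745ms=9/2b +573.248ms=3/2b
Σ=6b of 6 (157bpm 6/8) — PASS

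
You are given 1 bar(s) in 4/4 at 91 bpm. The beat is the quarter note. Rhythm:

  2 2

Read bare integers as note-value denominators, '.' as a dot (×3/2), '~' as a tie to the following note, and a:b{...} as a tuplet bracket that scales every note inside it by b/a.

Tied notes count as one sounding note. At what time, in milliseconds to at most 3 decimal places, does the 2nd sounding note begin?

note 2 onset = 2b = 1318.681ms

1. 0.0ms @ 0 + 1318.681ms (2)
2. 1318.681ms @ 2 + 1318.681ms (2)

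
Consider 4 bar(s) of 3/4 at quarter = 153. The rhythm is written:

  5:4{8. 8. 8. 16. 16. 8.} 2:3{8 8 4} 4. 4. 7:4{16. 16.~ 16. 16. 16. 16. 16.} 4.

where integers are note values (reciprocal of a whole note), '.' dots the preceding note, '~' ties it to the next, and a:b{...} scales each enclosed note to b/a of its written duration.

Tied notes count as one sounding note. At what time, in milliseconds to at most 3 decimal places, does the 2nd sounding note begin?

1. 0.0ms @ 0 + 235.294ms (3/5)
2. 235.294ms @ 3/5 + 235.294ms (3/5)
3. 470.588ms @ 6/5 + 235.294ms (3/5)
4. 705.882ms @ 9/5 + 117.647ms (3/10)
5. 823.529ms @ 21/10 + 117.647ms (3/10)
6. 941.176ms @ 12/5 + 235.294ms (3/5)
7. 1176.471ms @ 3 + 294.118ms (3/4)
8. 1470.588ms @ 15/4 + 294.118ms (3/4)
9. 1764.706ms @ 9/2 + 588.235ms (3/2)
10. 2352.941ms @ 6 + 588.235ms (3/2)
11. 2941.176ms @ 15/2 + 588.235ms (3/2)
12. 3529.412ms @ 9 + 84.034ms (3/14)
13. 3613.445ms @ 129/14 + 168.067ms (3/7)
14. 3781.513ms @ 135/14 + 84.034ms (3/14)
15. 3865.546ms @ 69/7 + 84.034ms (3/14)
16. 3949.58ms @ 141/14 + 84.034ms (3/14)
17. 4033.613ms @ 72/7 + 84.034ms (3/14)
18. 4117.647ms @ 21/2 + 588.235ms (3/2)

note 2 onset = 3/5b = 235.294ms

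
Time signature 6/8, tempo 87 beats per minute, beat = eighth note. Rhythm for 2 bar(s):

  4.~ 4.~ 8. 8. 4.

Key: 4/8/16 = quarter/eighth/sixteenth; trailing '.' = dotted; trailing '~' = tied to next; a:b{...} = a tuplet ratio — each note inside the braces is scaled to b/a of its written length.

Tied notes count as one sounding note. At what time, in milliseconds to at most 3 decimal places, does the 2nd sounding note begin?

1. 0.0ms @ 0 + 5172.414ms (15/2)
2. 5172.414ms @ 15/2 + 1034.483ms (3/2)
3. 6206.897ms @ 9 + 2068.966ms (3)

note 2 onset = 15/2b = 5172.414ms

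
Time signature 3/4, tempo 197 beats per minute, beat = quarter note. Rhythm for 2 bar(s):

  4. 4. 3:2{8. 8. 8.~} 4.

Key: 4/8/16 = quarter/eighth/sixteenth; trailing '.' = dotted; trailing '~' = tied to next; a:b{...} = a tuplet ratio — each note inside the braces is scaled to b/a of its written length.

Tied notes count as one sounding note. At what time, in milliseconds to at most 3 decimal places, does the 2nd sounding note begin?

note 2 onset = 3/2b = 456.853ms

1. 0.0ms @ 0 + 456.853ms (3/2)
2. 456.853ms @ 3/2 + 456.853ms (3/2)
3. 913.706ms @ 3 + 152.284ms (1/2)
4. 1065.99ms @ 7/2 + 152.284ms (1/2)
5. 1218.274ms @ 4 + 609.137ms (2)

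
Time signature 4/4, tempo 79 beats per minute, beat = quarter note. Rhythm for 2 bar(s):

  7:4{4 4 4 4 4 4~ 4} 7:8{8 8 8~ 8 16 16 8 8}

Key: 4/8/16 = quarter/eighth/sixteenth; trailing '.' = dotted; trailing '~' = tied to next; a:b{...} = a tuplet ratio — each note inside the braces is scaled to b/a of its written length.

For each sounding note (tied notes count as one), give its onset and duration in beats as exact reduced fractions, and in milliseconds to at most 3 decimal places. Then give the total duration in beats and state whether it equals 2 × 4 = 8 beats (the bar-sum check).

1) 0.0ms=0b +433.996ms=4/7b
2) 433.996ms=4/7b +433.996ms=4/7b
3) 867.993ms=8/7b +433.996ms=4/7b
4) 1301.989ms=12/7b +433.996ms=4/7b
5) 1735.986ms=16/7b +433.996ms=4/7b
6) 2169.982ms=20/7b +867.993ms=8/7b
7) 3037.975ms=4b +433.996ms=4/7b
8) 3471.971ms=32/7b +433.996ms=4/7b
9) 3905.967ms=36/7b +867.993ms=8/7b
10) 4773.96ms=44/7b +216.998ms=2/7b
11) 4990.958ms=46/7b +216.998ms=2/7b
12) 5207.957ms=48/7b +433.996ms=4/7b
13) 5641.953ms=52/7b +433.996ms=4/7b
Σ=8b of 8 (79bpm 4/4) — PASS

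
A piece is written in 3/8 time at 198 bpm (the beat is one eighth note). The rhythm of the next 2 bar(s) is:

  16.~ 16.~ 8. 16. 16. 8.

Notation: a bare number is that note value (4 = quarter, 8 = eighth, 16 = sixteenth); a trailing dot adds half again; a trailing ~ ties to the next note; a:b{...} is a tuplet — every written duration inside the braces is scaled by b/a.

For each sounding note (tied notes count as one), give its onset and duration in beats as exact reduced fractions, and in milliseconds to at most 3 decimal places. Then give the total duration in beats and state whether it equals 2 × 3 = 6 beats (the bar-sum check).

1) 0.0ms=0b +909.091ms=3b
2) 909.091ms=3b +227.273ms=3/4b
3) 1136.364ms=15/4b +227.273ms=3/4b
4) 1363.636ms=9/2b +454.545ms=3/2b
Σ=6b of 6 (198bpm 3/8) — PASS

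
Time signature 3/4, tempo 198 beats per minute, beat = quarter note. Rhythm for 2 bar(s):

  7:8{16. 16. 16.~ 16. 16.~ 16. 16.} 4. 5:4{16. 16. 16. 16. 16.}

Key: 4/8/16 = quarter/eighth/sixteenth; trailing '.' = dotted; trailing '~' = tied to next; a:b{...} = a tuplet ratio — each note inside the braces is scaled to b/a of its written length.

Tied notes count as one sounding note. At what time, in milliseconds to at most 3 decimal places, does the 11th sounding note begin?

1. 0.0ms @ 0 + 129.87ms (3/7)
2. 129.87ms @ 3/7 + 129.87ms (3/7)
3. 259.74ms @ 6/7 + 259.74ms (6/7)
4. 519.481ms @ 12/7 + 259.74ms (6/7)
5. 779.221ms @ 18/7 + 129.87ms (3/7)
6. 909.091ms @ 3 + 454.545ms (3/2)
7. 1363.636ms @ 9/2 + 90.909ms (3/10)
8. 1454.545ms @ 24/5 + 90.909ms (3/10)
9. 1545.455ms @ 51/10 + 90.909ms (3/10)
10. 1636.364ms @ 27/5 + 90.909ms (3/10)
11. 1727.273ms @ 57/10 + 90.909ms (3/10)

note 11 onset = 57/10b = 1727.273ms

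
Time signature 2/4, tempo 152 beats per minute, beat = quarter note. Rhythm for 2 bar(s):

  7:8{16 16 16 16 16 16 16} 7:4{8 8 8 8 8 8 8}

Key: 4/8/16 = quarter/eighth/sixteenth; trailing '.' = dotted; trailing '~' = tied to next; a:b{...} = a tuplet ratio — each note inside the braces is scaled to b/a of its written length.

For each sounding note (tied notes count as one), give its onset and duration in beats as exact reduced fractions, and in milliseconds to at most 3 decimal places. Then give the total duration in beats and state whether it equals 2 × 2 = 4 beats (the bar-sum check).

1) 0.0ms=0b +112.782ms=2/7b
2) 112.782ms=2/7b +112.782ms=2/7b
3) 225.564ms=4/7b +112.782ms=2/7b
4) 338.346ms=6/7b +112.782ms=2/7b
5) 451.128ms=8/7b +112.782ms=2/7b
6) 563.91ms=10/7b +112.782ms=2/7b
7) 676.692ms=12/7b +112.782ms=2/7b
8) 789.474ms=2b +112.782ms=2/7b
9) 902.256ms=16/7b +112.782ms=2/7b
10) 1015.038ms=18/7b +112.782ms=2/7b
11) 1127.82ms=20/7b +112.782ms=2/7b
12) 1240.602ms=22/7b +112.782ms=2/7b
13) 1353.383ms=24/7b +112.782ms=2/7b
14) 1466.165ms=26/7b +112.782ms=2/7b
Σ=4b of 4 (152bpm 2/4) — PASS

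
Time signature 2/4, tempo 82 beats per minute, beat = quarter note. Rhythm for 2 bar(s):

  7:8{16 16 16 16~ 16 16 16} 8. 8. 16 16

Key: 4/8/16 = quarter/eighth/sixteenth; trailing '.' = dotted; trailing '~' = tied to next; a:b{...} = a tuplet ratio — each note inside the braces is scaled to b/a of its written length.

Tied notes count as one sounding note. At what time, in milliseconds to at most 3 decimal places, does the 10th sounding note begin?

1. 0.0ms @ 0 + 209.059ms (2/7)
2. 209.059ms @ 2/7 + 209.059ms (2/7)
3. 418.118ms @ 4/7 + 209.059ms (2/7)
4. 627.178ms @ 6/7 + 418.118ms (4/7)
5. 1045.296ms @ 10/7 + 209.059ms (2/7)
6. 1254.355ms @ 12/7 + 209.059ms (2/7)
7. 1463.415ms @ 2 + 548.78ms (3/4)
8. 2012.195ms @ 11/4 + 548.78ms (3/4)
9. 2560.976ms @ 7/2 + 182.927ms (1/4)
10. 2743.902ms @ 15/4 + 182.927ms (1/4)

note 10 onset = 15/4b = 2743.902ms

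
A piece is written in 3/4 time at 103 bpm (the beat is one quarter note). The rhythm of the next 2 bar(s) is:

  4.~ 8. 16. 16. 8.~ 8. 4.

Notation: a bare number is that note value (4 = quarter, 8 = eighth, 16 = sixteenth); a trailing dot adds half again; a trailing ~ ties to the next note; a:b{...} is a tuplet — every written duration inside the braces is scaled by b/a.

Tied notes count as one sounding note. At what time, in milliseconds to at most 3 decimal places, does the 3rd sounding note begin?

note 3 onset = 21/8b = 1529.126ms

1. 0.0ms @ 0 + 1310.68ms (9/4)
2. 1310.68ms @ 9/4 + 218.447ms (3/8)
3. 1529.126ms @ 21/8 + 218.447ms (3/8)
4. 1747.573ms @ 3 + 873.786ms (3/2)
5. 2621.359ms @ 9/2 + 873.786ms (3/2)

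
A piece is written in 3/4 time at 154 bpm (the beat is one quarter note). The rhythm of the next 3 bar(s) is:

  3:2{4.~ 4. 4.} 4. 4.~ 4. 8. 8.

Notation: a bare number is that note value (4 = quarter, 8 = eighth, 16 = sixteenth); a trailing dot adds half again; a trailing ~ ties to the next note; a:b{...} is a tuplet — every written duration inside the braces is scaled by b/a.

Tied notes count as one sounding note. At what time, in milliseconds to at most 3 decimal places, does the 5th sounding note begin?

note 5 onset = 15/2b = 2922.078ms

1. 0.0ms @ 0 + 779.221ms (2)
2. 779.221ms @ 2 + 389.61ms (1)
3. 1168.831ms @ 3 + 584.416ms (3/2)
4. 1753.247ms @ 9/2 + 1168.831ms (3)
5. 2922.078ms @ 15/2 + 292.208ms (3/4)
6. 3214.286ms @ 33/4 + 292.208ms (3/4)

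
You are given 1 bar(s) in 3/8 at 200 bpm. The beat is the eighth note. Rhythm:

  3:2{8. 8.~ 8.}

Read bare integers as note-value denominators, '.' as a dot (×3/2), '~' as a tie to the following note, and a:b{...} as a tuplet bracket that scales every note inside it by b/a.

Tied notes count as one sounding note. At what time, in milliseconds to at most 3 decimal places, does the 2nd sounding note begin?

note 2 onset = 1b = 300.0ms

1. 0.0ms @ 0 + 300.0ms (1)
2. 300.0ms @ 1 + 600.0ms (2)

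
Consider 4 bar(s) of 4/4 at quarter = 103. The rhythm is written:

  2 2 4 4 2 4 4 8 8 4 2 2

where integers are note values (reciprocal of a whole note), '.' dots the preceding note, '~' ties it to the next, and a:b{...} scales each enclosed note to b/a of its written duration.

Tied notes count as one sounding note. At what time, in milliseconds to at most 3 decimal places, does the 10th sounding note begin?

1. 0.0ms @ 0 + 1165.049ms (2)
2. 1165.049ms @ 2 + 1165.049ms (2)
3. 2330.097ms @ 4 + 582.524ms (1)
4. 2912.621ms @ 5 + 582.524ms (1)
5. 3495.146ms @ 6 + 1165.049ms (2)
6. 4660.194ms @ 8 + 582.524ms (1)
7. 5242.718ms @ 9 + 582.524ms (1)
8. 5825.243ms @ 10 + 291.262ms (1/2)
9. 6116.505ms @ 21/2 + 291.262ms (1/2)
10. 6407.767ms @ 11 + 582.524ms (1)
11. 6990.291ms @ 12 + 1165.049ms (2)
12. 8155.34ms @ 14 + 1165.049ms (2)

note 10 onset = 11b = 6407.767ms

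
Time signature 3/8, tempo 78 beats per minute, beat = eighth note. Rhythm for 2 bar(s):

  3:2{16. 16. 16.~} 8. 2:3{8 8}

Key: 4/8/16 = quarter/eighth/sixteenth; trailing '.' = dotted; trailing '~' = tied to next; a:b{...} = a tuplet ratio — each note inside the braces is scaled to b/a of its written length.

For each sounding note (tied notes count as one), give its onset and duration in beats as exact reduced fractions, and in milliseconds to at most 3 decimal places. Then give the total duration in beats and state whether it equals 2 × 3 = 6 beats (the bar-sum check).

1) 0.0ms=0b +384.615ms=1/2b
2) 384.615ms=1/2b +384.615ms=1/2b
3) 769.231ms=1b +1538.462ms=2b
4) 2307.692ms=3b +1153.846ms=3/2b
5) 3461.538ms=9/2b +1153.846ms=3/2b
Σ=6b of 6 (78bpm 3/8) — PASS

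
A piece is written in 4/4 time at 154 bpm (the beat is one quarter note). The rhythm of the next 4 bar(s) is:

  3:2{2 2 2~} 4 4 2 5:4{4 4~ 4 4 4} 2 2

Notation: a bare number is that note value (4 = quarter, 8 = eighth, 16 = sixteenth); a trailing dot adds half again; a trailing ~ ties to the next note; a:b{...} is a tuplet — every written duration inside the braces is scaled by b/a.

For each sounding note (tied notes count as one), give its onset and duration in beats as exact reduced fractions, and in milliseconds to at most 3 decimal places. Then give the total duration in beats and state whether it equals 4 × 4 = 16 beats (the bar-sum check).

1) 0.0ms=0b +519.481ms=4/3b
2) 519.481ms=4/3b +519.481ms=4/3b
3) 1038.961ms=8/3b +909.091ms=7/3b
4) 1948.052ms=5b +389.61ms=1b
5) 2337.662ms=6b +779.221ms=2b
6) 3116.883ms=8b +311.688ms=4/5b
7) 3428.571ms=44/5b +623.377ms=8/5b
8) 4051.948ms=52/5b +311.688ms=4/5b
9) 4363.636ms=56/5b +311.688ms=4/5b
10) 4675.325ms=12b +779.221ms=2b
11) 5454.545ms=14b +779.221ms=2b
Σ=16b of 16 (154bpm 4/4) — PASS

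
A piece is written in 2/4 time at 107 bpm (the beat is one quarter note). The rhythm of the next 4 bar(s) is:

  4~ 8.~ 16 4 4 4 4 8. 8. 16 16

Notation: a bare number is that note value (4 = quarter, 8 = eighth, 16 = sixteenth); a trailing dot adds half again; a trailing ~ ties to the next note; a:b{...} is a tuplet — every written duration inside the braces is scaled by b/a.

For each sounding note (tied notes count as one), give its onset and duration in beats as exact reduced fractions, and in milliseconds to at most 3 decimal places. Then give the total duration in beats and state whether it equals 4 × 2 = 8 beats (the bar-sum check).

1) 0.0ms=0b +1121.495ms=2b
2) 1121.495ms=2b +560.748ms=1b
3) 1682.243ms=3b +560.748ms=1b
4) 2242.991ms=4b +560.748ms=1b
5) 2803.738ms=5b +560.748ms=1b
6) 3364.486ms=6b +420.561ms=3/4b
7) 3785.047ms=27/4b +420.561ms=3/4b
8) 4205.607ms=15/2b +140.187ms=1/4b
9) 4345.794ms=31/4b +140.187ms=1/4b
Σ=8b of 8 (107bpm 2/4) — PASS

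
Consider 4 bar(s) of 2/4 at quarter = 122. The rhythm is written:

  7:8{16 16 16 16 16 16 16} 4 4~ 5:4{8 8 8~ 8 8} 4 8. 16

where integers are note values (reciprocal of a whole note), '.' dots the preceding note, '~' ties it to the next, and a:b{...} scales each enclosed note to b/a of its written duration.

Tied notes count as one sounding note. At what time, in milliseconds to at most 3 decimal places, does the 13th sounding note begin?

1. 0.0ms @ 0 + 140.515ms (2/7)
2. 140.515ms @ 2/7 + 140.515ms (2/7)
3. 281.03ms @ 4/7 + 140.515ms (2/7)
4. 421.546ms @ 6/7 + 140.515ms (2/7)
5. 562.061ms @ 8/7 + 140.515ms (2/7)
6. 702.576ms @ 10/7 + 140.515ms (2/7)
7. 843.091ms @ 12/7 + 140.515ms (2/7)
8. 983.607ms @ 2 + 491.803ms (1)
9. 1475.41ms @ 3 + 688.525ms (7/5)
10. 2163.934ms @ 22/5 + 196.721ms (2/5)
11. 2360.656ms @ 24/5 + 393.443ms (4/5)
12. 2754.098ms @ 28/5 + 196.721ms (2/5)
13. 2950.82ms @ 6 + 491.803ms (1)
14. 3442.623ms @ 7 + 368.852ms (3/4)
15. 3811.475ms @ 31/4 + 122.951ms (1/4)

note 13 onset = 6b = 2950.82ms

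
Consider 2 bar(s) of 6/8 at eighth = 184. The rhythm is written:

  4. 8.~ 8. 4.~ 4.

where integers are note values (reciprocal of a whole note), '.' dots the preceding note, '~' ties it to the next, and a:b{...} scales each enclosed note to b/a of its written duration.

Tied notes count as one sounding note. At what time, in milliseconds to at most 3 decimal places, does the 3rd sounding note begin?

note 3 onset = 6b = 1956.522ms

1. 0.0ms @ 0 + 978.261ms (3)
2. 978.261ms @ 3 + 978.261ms (3)
3. 1956.522ms @ 6 + 1956.522ms (6)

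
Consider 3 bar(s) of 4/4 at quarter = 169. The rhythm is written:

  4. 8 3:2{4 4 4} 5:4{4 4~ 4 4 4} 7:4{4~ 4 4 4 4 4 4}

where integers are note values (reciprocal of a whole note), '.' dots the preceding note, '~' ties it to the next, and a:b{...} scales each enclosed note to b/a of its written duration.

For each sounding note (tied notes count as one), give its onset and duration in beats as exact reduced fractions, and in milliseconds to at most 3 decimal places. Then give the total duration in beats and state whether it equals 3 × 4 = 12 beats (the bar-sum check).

1) 0.0ms=0b +532.544ms=3/2b
2) 532.544ms=3/2b +177.515ms=1/2b
3) 710.059ms=2b +236.686ms=2/3b
4) 946.746ms=8/3b +236.686ms=2/3b
5) 1183.432ms=10/3b +236.686ms=2/3b
6) 1420.118ms=4b +284.024ms=4/5b
7) 1704.142ms=24/5b +568.047ms=8/5b
8) 2272.189ms=32/5b +284.024ms=4/5b
9) 2556.213ms=36/5b +284.024ms=4/5b
10) 2840.237ms=8b +405.748ms=8/7b
11) 3245.985ms=64/7b +202.874ms=4/7b
12) 3448.859ms=68/7b +202.874ms=4/7b
13) 3651.733ms=72/7b +202.874ms=4/7b
14) 3854.607ms=76/7b +202.874ms=4/7b
15) 4057.481ms=80/7b +202.874ms=4/7b
Σ=12b of 12 (169bpm 4/4) — PASS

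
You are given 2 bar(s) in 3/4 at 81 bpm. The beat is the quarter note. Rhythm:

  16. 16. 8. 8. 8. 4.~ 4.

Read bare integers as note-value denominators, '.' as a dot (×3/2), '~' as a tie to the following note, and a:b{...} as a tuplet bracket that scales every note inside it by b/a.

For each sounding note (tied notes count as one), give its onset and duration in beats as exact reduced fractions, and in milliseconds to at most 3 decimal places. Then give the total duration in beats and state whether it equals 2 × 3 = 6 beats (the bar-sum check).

1) 0.0ms=0b +277.778ms=3/8b
2) 277.778ms=3/8b +277.778ms=3/8b
3) 555.556ms=3/4b +555.556ms=3/4b
4) 1111.111ms=3/2b +555.556ms=3/4b
5) 1666.667ms=9/4b +555.556ms=3/4b
6) 2222.222ms=3b +2222.222ms=3b
Σ=6b of 6 (81bpm 3/4) — PASS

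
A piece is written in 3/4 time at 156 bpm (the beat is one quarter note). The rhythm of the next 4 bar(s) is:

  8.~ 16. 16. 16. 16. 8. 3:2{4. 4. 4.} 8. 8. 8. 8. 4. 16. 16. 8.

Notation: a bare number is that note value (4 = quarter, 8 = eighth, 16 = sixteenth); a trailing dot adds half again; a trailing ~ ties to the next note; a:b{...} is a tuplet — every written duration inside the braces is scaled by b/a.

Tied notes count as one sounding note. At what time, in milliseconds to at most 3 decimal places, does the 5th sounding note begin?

1. 0.0ms @ 0 + 432.692ms (9/8)
2. 432.692ms @ 9/8 + 144.231ms (3/8)
3. 576.923ms @ 3/2 + 144.231ms (3/8)
4. 721.154ms @ 15/8 + 144.231ms (3/8)
5. 865.385ms @ 9/4 + 288.462ms (3/4)
6. 1153.846ms @ 3 + 384.615ms (1)
7. 1538.462ms @ 4 + 384.615ms (1)
8. 1923.077ms @ 5 + 384.615ms (1)
9. 2307.692ms @ 6 + 288.462ms (3/4)
10. 2596.154ms @ 27/4 + 288.462ms (3/4)
11. 2884.615ms @ 15/2 + 288.462ms (3/4)
12. 3173.077ms @ 33/4 + 288.462ms (3/4)
13. 3461.538ms @ 9 + 576.923ms (3/2)
14. 4038.462ms @ 21/2 + 144.231ms (3/8)
15. 4182.692ms @ 87/8 + 144.231ms (3/8)
16. 4326.923ms @ 45/4 + 288.462ms (3/4)

note 5 onset = 9/4b = 865.385ms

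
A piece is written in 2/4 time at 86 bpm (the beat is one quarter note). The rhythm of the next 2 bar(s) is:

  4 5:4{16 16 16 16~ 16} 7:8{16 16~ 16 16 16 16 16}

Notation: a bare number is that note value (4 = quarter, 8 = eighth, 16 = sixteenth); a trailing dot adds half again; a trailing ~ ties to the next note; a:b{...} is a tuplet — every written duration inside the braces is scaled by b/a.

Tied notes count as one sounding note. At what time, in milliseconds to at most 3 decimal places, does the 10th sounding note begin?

1. 0.0ms @ 0 + 697.674ms (1)
2. 697.674ms @ 1 + 139.535ms (1/5)
3. 837.209ms @ 6/5 + 139.535ms (1/5)
4. 976.744ms @ 7/5 + 139.535ms (1/5)
5. 1116.279ms @ 8/5 + 279.07ms (2/5)
6. 1395.349ms @ 2 + 199.336ms (2/7)
7. 1594.684ms @ 16/7 + 398.671ms (4/7)
8. 1993.355ms @ 20/7 + 199.336ms (2/7)
9. 2192.691ms @ 22/7 + 199.336ms (2/7)
10. 2392.027ms @ 24/7 + 199.336ms (2/7)
11. 2591.362ms @ 26/7 + 199.336ms (2/7)

note 10 onset = 24/7b = 2392.027ms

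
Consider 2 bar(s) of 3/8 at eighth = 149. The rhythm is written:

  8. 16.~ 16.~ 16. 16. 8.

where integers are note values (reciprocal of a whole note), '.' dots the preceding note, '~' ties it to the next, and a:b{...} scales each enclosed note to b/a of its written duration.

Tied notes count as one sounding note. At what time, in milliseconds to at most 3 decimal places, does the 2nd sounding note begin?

note 2 onset = 3/2b = 604.027ms

1. 0.0ms @ 0 + 604.027ms (3/2)
2. 604.027ms @ 3/2 + 906.04ms (9/4)
3. 1510.067ms @ 15/4 + 302.013ms (3/4)
4. 1812.081ms @ 9/2 + 604.027ms (3/2)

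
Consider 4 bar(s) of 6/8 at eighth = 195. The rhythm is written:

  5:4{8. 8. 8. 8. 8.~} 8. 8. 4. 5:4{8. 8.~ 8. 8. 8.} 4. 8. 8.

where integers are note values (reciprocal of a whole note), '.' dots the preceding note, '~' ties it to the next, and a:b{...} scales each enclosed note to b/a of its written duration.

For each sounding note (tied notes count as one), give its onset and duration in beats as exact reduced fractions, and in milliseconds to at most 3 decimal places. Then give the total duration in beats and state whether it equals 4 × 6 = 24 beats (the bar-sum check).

1) 0.0ms=0b +369.231ms=6/5b
2) 369.231ms=6/5b +369.231ms=6/5b
3) 738.462ms=12/5b +369.231ms=6/5b
4) 1107.692ms=18/5b +369.231ms=6/5b
5) 1476.923ms=24/5b +830.769ms=27/10b
6) 2307.692ms=15/2b +461.538ms=3/2b
7) 2769.231ms=9b +923.077ms=3b
8) 3692.308ms=12b +369.231ms=6/5b
9) 4061.538ms=66/5b +738.462ms=12/5b
10) 4800.0ms=78/5b +369.231ms=6/5b
11) 5169.231ms=84/5b +369.231ms=6/5b
12) 5538.462ms=18b +923.077ms=3b
13) 6461.538ms=21b +461.538ms=3/2b
14) 6923.077ms=45/2b +461.538ms=3/2b
Σ=24b of 24 (195bpm 6/8) — PASS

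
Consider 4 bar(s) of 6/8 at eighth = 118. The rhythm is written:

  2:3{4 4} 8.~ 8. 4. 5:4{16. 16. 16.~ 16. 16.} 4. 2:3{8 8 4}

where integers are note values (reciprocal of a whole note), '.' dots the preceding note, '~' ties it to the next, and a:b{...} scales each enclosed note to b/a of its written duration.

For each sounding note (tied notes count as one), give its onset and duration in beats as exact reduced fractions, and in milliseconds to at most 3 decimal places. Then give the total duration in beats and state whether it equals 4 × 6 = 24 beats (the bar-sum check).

1) 0.0ms=0b +1525.424ms=3b
2) 1525.424ms=3b +1525.424ms=3b
3) 3050.847ms=6b +1525.424ms=3b
4) 4576.271ms=9b +1525.424ms=3b
5) 6101.695ms=12b +305.085ms=3/5b
6) 6406.78ms=63/5b +305.085ms=3/5b
7) 6711.864ms=66/5b +610.169ms=6/5b
8) 7322.034ms=72/5b +305.085ms=3/5b
9) 7627.119ms=15b +1525.424ms=3b
10) 9152.542ms=18b +762.712ms=3/2b
11) 9915.254ms=39/2b +762.712ms=3/2b
12) 10677.966ms=21b +1525.424ms=3b
Σ=24b of 24 (118bpm 6/8) — PASS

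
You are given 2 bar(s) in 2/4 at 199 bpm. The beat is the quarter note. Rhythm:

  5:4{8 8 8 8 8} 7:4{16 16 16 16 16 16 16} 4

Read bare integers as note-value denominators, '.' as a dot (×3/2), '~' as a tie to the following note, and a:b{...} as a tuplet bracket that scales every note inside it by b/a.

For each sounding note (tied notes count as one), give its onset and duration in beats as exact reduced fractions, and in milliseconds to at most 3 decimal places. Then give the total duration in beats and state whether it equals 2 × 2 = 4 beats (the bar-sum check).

1) 0.0ms=0b +120.603ms=2/5b
2) 120.603ms=2/5b +120.603ms=2/5b
3) 241.206ms=4/5b +120.603ms=2/5b
4) 361.809ms=6/5b +120.603ms=2/5b
5) 482.412ms=8/5b +120.603ms=2/5b
6) 603.015ms=2b +43.073ms=1/7b
7) 646.088ms=15/7b +43.073ms=1/7b
8) 689.16ms=16/7b +43.073ms=1/7b
9) 732.233ms=17/7b +43.073ms=1/7b
10) 775.305ms=18/7b +43.073ms=1/7b
11) 818.378ms=19/7b +43.073ms=1/7b
12) 861.45ms=20/7b +43.073ms=1/7b
13) 904.523ms=3b +301.508ms=1b
Σ=4b of 4 (199bpm 2/4) — PASS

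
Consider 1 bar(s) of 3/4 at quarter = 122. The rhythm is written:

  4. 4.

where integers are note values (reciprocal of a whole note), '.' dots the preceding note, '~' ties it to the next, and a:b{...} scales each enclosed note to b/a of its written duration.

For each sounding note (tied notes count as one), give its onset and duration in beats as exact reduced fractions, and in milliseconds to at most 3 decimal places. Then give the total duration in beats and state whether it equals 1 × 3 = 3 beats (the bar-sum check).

1) 0.0ms=0b +737.705ms=3/2b
2) 737.705ms=3/2b +737.705ms=3/2b
Σ=3b of 3 (122bpm 3/4) — PASS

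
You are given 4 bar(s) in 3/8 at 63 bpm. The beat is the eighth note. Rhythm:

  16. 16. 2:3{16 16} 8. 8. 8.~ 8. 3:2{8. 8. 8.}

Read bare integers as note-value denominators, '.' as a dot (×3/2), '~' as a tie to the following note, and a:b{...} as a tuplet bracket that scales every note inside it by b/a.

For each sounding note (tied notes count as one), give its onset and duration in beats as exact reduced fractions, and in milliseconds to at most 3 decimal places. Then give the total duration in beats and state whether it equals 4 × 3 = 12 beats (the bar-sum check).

1) 0.0ms=0b +714.286ms=3/4b
2) 714.286ms=3/4b +714.286ms=3/4b
3) 1428.571ms=3/2b +714.286ms=3/4b
4) 2142.857ms=9/4b +714.286ms=3/4b
5) 2857.143ms=3b +1428.571ms=3/2b
6) 4285.714ms=9/2b +1428.571ms=3/2b
7) 5714.286ms=6b +2857.143ms=3b
8) 8571.429ms=9b +952.381ms=1b
9) 9523.81ms=10b +952.381ms=1b
10) 10476.19ms=11b +952.381ms=1b
Σ=12b of 12 (63bpm 3/8) — PASS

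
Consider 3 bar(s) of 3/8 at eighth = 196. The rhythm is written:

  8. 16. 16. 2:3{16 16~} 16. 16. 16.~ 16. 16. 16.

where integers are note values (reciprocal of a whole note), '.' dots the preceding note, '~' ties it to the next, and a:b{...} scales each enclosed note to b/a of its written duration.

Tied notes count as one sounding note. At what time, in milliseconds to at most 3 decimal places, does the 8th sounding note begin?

1. 0.0ms @ 0 + 459.184ms (3/2)
2. 459.184ms @ 3/2 + 229.592ms (3/4)
3. 688.776ms @ 9/4 + 229.592ms (3/4)
4. 918.367ms @ 3 + 229.592ms (3/4)
5. 1147.959ms @ 15/4 + 459.184ms (3/2)
6. 1607.143ms @ 21/4 + 229.592ms (3/4)
7. 1836.735ms @ 6 + 459.184ms (3/2)
8. 2295.918ms @ 15/2 + 229.592ms (3/4)
9. 2525.51ms @ 33/4 + 229.592ms (3/4)

note 8 onset = 15/2b = 2295.918ms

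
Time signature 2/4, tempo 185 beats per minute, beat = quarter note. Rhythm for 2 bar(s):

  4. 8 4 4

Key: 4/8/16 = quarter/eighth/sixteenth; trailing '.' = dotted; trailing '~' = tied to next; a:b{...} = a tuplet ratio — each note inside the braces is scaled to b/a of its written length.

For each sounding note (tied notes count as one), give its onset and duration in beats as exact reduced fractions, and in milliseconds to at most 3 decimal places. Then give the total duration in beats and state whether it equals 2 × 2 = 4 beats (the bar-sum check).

1) 0.0ms=0b +486.486ms=3/2b
2) 486.486ms=3/2b +162.162ms=1/2b
3) 648.649ms=2b +324.324ms=1b
4) 972.973ms=3b +324.324ms=1b
Σ=4b of 4 (185bpm 2/4) — PASS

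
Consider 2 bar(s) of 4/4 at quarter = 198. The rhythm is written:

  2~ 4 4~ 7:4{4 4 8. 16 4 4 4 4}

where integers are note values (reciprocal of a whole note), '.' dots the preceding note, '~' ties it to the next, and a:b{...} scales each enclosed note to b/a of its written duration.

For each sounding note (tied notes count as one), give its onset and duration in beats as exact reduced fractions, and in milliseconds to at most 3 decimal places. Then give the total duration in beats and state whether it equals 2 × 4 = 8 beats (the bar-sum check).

1) 0.0ms=0b +909.091ms=3b
2) 909.091ms=3b +476.19ms=11/7b
3) 1385.281ms=32/7b +173.16ms=4/7b
4) 1558.442ms=36/7b +129.87ms=3/7b
5) 1688.312ms=39/7b +43.29ms=1/7b
6) 1731.602ms=40/7b +173.16ms=4/7b
7) 1904.762ms=44/7b +173.16ms=4/7b
8) 2077.922ms=48/7b +173.16ms=4/7b
9) 2251.082ms=52/7b +173.16ms=4/7b
Σ=8b of 8 (198bpm 4/4) — PASS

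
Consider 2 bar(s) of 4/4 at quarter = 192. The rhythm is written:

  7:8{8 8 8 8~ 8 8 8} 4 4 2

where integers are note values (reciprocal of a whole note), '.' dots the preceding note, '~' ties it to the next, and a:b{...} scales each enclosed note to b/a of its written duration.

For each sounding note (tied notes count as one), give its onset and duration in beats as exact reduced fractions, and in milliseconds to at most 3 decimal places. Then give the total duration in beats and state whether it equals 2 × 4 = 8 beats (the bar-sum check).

1) 0.0ms=0b +178.571ms=4/7b
2) 178.571ms=4/7b +178.571ms=4/7b
3) 357.143ms=8/7b +178.571ms=4/7b
4) 535.714ms=12/7b +357.143ms=8/7b
5) 892.857ms=20/7b +178.571ms=4/7b
6) 1071.429ms=24/7b +178.571ms=4/7b
7) 1250.0ms=4b +312.5ms=1b
8) 1562.5ms=5b +312.5ms=1b
9) 1875.0ms=6b +625.0ms=2b
Σ=8b of 8 (192bpm 4/4) — PASS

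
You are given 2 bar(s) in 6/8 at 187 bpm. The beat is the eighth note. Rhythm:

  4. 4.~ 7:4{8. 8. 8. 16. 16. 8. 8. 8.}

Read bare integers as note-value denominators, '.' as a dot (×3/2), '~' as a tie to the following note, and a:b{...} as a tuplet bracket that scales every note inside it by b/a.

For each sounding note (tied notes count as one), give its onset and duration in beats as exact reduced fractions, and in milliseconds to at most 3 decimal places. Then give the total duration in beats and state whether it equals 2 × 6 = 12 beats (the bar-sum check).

1) 0.0ms=0b +962.567ms=3b
2) 962.567ms=3b +1237.586ms=27/7b
3) 2200.153ms=48/7b +275.019ms=6/7b
4) 2475.172ms=54/7b +275.019ms=6/7b
5) 2750.191ms=60/7b +137.51ms=3/7b
6) 2887.701ms=9b +137.51ms=3/7b
7) 3025.21ms=66/7b +275.019ms=6/7b
8) 3300.229ms=72/7b +275.019ms=6/7b
9) 3575.248ms=78/7b +275.019ms=6/7b
Σ=12b of 12 (187bpm 6/8) — PASS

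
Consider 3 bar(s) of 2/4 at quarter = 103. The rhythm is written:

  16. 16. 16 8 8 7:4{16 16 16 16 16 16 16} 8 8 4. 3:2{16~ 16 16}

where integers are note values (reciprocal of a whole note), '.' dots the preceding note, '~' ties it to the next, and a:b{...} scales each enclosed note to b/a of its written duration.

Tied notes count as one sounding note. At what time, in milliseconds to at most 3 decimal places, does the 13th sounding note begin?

1. 0.0ms @ 0 + 218.447ms (3/8)
2. 218.447ms @ 3/8 + 218.447ms (3/8)
3. 436.893ms @ 3/4 + 145.631ms (1/4)
4. 582.524ms @ 1 + 291.262ms (1/2)
5. 873.786ms @ 3/2 + 291.262ms (1/2)
6. 1165.049ms @ 2 + 83.218ms (1/7)
7. 1248.266ms @ 15/7 + 83.218ms (1/7)
8. 1331.484ms @ 16/7 + 83.218ms (1/7)
9. 1414.702ms @ 17/7 + 83.218ms (1/7)
10. 1497.92ms @ 18/7 + 83.218ms (1/7)
11. 1581.137ms @ 19/7 + 83.218ms (1/7)
12. 1664.355ms @ 20/7 + 83.218ms (1/7)
13. 1747.573ms @ 3 + 291.262ms (1/2)
14. 2038.835ms @ 7/2 + 291.262ms (1/2)
15. 2330.097ms @ 4 + 873.786ms (3/2)
16. 3203.883ms @ 11/2 + 194.175ms (1/3)
17. 3398.058ms @ 35/6 + 97.087ms (1/6)

note 13 onset = 3b = 1747.573ms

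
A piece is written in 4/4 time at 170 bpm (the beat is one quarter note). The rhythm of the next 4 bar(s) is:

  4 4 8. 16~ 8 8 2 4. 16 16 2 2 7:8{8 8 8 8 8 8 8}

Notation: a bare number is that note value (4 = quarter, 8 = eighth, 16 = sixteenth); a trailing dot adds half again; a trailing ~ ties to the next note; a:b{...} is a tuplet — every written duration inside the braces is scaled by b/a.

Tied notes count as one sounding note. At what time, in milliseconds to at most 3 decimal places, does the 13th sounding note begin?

1. 0.0ms @ 0 + 352.941ms (1)
2. 352.941ms @ 1 + 352.941ms (1)
3. 705.882ms @ 2 + 264.706ms (3/4)
4. 970.588ms @ 11/4 + 264.706ms (3/4)
5. 1235.294ms @ 7/2 + 176.471ms (1/2)
6. 1411.765ms @ 4 + 705.882ms (2)
7. 2117.647ms @ 6 + 529.412ms (3/2)
8. 2647.059ms @ 15/2 + 88.235ms (1/4)
9. 2735.294ms @ 31/4 + 88.235ms (1/4)
10. 2823.529ms @ 8 + 705.882ms (2)
11. 3529.412ms @ 10 + 705.882ms (2)
12. 4235.294ms @ 12 + 201.681ms (4/7)
13. 4436.975ms @ 88/7 + 201.681ms (4/7)
14. 4638.655ms @ 92/7 + 201.681ms (4/7)
15. 4840.336ms @ 96/7 + 201.681ms (4/7)
16. 5042.017ms @ 100/7 + 201.681ms (4/7)
17. 5243.697ms @ 104/7 + 201.681ms (4/7)
18. 5445.378ms @ 108/7 + 201.681ms (4/7)

note 13 onset = 88/7b = 4436.975ms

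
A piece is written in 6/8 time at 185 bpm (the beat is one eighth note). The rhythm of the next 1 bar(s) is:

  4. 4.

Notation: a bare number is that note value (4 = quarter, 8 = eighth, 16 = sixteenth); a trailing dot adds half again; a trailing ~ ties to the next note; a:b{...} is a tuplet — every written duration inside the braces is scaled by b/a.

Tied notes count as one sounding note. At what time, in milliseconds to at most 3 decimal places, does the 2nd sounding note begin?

1. 0.0ms @ 0 + 972.973ms (3)
2. 972.973ms @ 3 + 972.973ms (3)

note 2 onset = 3b = 972.973ms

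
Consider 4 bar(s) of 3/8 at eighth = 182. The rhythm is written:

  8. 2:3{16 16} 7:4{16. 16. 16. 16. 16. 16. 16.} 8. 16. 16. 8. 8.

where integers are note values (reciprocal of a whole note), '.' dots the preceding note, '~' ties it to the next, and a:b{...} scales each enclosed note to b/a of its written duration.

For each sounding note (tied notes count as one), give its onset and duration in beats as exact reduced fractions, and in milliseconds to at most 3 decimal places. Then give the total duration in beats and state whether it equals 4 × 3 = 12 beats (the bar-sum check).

1) 0.0ms=0b +494.505ms=3/2b
2) 494.505ms=3/2b +247.253ms=3/4b
3) 741.758ms=9/4b +247.253ms=3/4b
4) 989.011ms=3b +141.287ms=3/7b
5) 1130.298ms=24/7b +141.287ms=3/7b
6) 1271.586ms=27/7b +141.287ms=3/7b
7) 1412.873ms=30/7b +141.287ms=3/7b
8) 1554.16ms=33/7b +141.287ms=3/7b
9) 1695.447ms=36/7b +141.287ms=3/7b
10) 1836.735ms=39/7b +141.287ms=3/7b
11) 1978.022ms=6b +494.505ms=3/2b
12) 2472.527ms=15/2b +247.253ms=3/4b
13) 2719.78ms=33/4b +247.253ms=3/4b
14) 2967.033ms=9b +494.505ms=3/2b
15) 3461.538ms=21/2b +494.505ms=3/2b
Σ=12b of 12 (182bpm 3/8) — PASS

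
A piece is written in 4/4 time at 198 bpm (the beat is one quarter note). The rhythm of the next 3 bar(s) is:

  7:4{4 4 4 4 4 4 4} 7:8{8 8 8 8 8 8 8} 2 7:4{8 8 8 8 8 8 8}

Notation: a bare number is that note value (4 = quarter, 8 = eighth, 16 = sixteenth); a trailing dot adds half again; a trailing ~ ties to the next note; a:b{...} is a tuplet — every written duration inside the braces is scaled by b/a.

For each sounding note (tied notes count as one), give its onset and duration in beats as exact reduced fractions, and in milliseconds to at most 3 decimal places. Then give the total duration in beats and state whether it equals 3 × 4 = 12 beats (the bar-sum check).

1) 0.0ms=0b +173.16ms=4/7b
2) 173.16ms=4/7b +173.16ms=4/7b
3) 346.32ms=8/7b +173.16ms=4/7b
4) 519.481ms=12/7b +173.16ms=4/7b
5) 692.641ms=16/7b +173.16ms=4/7b
6) 865.801ms=20/7b +173.16ms=4/7b
7) 1038.961ms=24/7b +173.16ms=4/7b
8) 1212.121ms=4b +173.16ms=4/7b
9) 1385.281ms=32/7b +173.16ms=4/7b
10) 1558.442ms=36/7b +173.16ms=4/7b
11) 1731.602ms=40/7b +173.16ms=4/7b
12) 1904.762ms=44/7b +173.16ms=4/7b
13) 2077.922ms=48/7b +173.16ms=4/7b
14) 2251.082ms=52/7b +173.16ms=4/7b
15) 2424.242ms=8b +606.061ms=2b
16) 3030.303ms=10b +86.58ms=2/7b
17) 3116.883ms=72/7b +86.58ms=2/7b
18) 3203.463ms=74/7b +86.58ms=2/7b
19) 3290.043ms=76/7b +86.58ms=2/7b
20) 3376.623ms=78/7b +86.58ms=2/7b
21) 3463.203ms=80/7b +86.58ms=2/7b
22) 3549.784ms=82/7b +86.58ms=2/7b
Σ=12b of 12 (198bpm 4/4) — PASS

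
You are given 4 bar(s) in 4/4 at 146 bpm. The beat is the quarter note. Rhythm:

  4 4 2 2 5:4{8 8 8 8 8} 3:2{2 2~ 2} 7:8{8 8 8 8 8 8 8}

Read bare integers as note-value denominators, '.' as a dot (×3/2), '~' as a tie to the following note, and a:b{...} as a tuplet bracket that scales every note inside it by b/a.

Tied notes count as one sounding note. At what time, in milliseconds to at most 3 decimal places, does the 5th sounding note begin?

1. 0.0ms @ 0 + 410.959ms (1)
2. 410.959ms @ 1 + 410.959ms (1)
3. 821.918ms @ 2 + 821.918ms (2)
4. 1643.836ms @ 4 + 821.918ms (2)
5. 2465.753ms @ 6 + 164.384ms (2/5)
6. 2630.137ms @ 32/5 + 164.384ms (2/5)
7. 2794.521ms @ 34/5 + 164.384ms (2/5)
8. 2958.904ms @ 36/5 + 164.384ms (2/5)
9. 3123.288ms @ 38/5 + 164.384ms (2/5)
10. 3287.671ms @ 8 + 547.945ms (4/3)
11. 3835.616ms @ 28/3 + 1095.89ms (8/3)
12. 4931.507ms @ 12 + 234.834ms (4/7)
13. 5166.341ms @ 88/7 + 234.834ms (4/7)
14. 5401.174ms @ 92/7 + 234.834ms (4/7)
15. 5636.008ms @ 96/7 + 234.834ms (4/7)
16. 5870.841ms @ 100/7 + 234.834ms (4/7)
17. 6105.675ms @ 104/7 + 234.834ms (4/7)
18. 6340.509ms @ 108/7 + 234.834ms (4/7)

note 5 onset = 6b = 2465.753ms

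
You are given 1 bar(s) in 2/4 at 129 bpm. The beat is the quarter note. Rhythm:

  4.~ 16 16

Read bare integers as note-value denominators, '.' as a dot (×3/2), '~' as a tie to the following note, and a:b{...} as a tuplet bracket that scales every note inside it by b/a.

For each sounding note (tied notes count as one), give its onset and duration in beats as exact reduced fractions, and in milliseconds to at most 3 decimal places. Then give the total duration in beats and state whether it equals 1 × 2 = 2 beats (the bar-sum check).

1) 0.0ms=0b +813.953ms=7/4b
2) 813.953ms=7/4b +116.279ms=1/4b
Σ=2b of 2 (129bpm 2/4) — PASS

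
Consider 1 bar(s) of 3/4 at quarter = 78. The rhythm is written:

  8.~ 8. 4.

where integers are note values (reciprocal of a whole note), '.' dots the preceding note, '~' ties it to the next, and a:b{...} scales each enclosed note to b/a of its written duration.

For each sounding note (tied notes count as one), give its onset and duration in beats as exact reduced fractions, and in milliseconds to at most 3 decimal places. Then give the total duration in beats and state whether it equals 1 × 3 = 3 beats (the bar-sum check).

1) 0.0ms=0b +1153.846ms=3/2b
2) 1153.846ms=3/2b +1153.846ms=3/2b
Σ=3b of 3 (78bpm 3/4) — PASS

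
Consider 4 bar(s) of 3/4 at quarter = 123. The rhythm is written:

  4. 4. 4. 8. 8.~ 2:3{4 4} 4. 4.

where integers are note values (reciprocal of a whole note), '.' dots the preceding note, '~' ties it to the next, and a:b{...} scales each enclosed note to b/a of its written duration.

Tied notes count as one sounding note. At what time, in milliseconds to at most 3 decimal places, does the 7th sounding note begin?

1. 0.0ms @ 0 + 731.707ms (3/2)
2. 731.707ms @ 3/2 + 731.707ms (3/2)
3. 1463.415ms @ 3 + 731.707ms (3/2)
4. 2195.122ms @ 9/2 + 365.854ms (3/4)
5. 2560.976ms @ 21/4 + 1097.561ms (9/4)
6. 3658.537ms @ 15/2 + 731.707ms (3/2)
7. 4390.244ms @ 9 + 731.707ms (3/2)
8. 5121.951ms @ 21/2 + 731.707ms (3/2)

note 7 onset = 9b = 4390.244ms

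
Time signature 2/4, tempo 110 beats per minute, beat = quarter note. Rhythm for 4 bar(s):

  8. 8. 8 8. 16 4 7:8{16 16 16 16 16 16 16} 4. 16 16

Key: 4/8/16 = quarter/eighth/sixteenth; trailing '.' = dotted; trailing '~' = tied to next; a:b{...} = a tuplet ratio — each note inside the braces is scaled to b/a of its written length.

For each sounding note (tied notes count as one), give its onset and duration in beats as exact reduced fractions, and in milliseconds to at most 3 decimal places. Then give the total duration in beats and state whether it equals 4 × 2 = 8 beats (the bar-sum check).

1) 0.0ms=0b +409.091ms=3/4b
2) 409.091ms=3/4b +409.091ms=3/4b
3) 818.182ms=3/2b +272.727ms=1/2b
4) 1090.909ms=2b +409.091ms=3/4b
5) 1500.0ms=11/4b +136.364ms=1/4b
6) 1636.364ms=3b +545.455ms=1b
7) 2181.818ms=4b +155.844ms=2/7b
8) 2337.662ms=30/7b +155.844ms=2/7b
9) 2493.506ms=32/7b +155.844ms=2/7b
10) 2649.351ms=34/7b +155.844ms=2/7b
11) 2805.195ms=36/7b +155.844ms=2/7b
12) 2961.039ms=38/7b +155.844ms=2/7b
13) 3116.883ms=40/7b +155.844ms=2/7b
14) 3272.727ms=6b +818.182ms=3/2b
15) 4090.909ms=15/2b +136.364ms=1/4b
16) 4227.273ms=31/4b +136.364ms=1/4b
Σ=8b of 8 (110bpm 2/4) — PASS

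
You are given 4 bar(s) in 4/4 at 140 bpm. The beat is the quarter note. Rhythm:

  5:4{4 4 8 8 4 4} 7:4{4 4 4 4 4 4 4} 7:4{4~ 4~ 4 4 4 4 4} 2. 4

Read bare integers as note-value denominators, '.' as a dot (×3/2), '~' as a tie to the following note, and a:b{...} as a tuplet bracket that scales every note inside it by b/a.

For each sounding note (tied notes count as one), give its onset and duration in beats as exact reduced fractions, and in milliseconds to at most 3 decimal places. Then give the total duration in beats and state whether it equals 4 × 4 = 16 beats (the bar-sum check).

1) 0.0ms=0b +342.857ms=4/5b
2) 342.857ms=4/5b +342.857ms=4/5b
3) 685.714ms=8/5b +171.429ms=2/5b
4) 857.143ms=2b +171.429ms=2/5b
5) 1028.571ms=12/5b +342.857ms=4/5b
6) 1371.429ms=16/5b +342.857ms=4/5b
7) 1714.286ms=4b +244.898ms=4/7b
8) 1959.184ms=32/7b +244.898ms=4/7b
9) 2204.082ms=36/7b +244.898ms=4/7b
10) 2448.98ms=40/7b +244.898ms=4/7b
11) 2693.878ms=44/7b +244.898ms=4/7b
12) 2938.776ms=48/7b +244.898ms=4/7b
13) 3183.673ms=52/7b +244.898ms=4/7b
14) 3428.571ms=8b +734.694ms=12/7b
15) 4163.265ms=68/7b +244.898ms=4/7b
16) 4408.163ms=72/7b +244.898ms=4/7b
17) 4653.061ms=76/7b +244.898ms=4/7b
18) 4897.959ms=80/7b +244.898ms=4/7b
19) 5142.857ms=12b +1285.714ms=3b
20) 6428.571ms=15b +428.571ms=1b
Σ=16b of 16 (140bpm 4/4) — PASS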